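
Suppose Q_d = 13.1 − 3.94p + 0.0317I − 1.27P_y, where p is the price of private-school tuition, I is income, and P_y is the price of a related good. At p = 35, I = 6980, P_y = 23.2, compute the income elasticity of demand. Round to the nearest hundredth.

Substituting, Q_d = 13.1 − 3.94(35) + 0.0317(6980) − 1.27(23.2) = 13.1 − 137.9 + 221.266 − 29.464 = 67.002.
∂Q_d/∂I = +0.0317, so E_I = 0.0317·(6980/67.002) ≈ 3.30.
E_I > 1: normal good (luxury).

3.30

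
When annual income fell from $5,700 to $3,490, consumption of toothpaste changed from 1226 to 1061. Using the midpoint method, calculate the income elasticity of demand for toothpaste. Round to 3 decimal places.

0.300

%ΔQ = (1061 − 1226)/[(1226+1061)/2] = -165/1143.5 ≈ -0.1443.
%ΔM = (3,490 − 5,700)/[(5,700+3,490)/2] = -2210/4595 ≈ -0.4810.
E_I = %ΔQ/%ΔM ≈ 0.300.
E_I ∈ (0,1): normal good (necessity).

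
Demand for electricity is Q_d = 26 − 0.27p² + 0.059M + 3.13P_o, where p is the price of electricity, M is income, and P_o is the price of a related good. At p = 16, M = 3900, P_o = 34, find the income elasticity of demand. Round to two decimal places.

Evaluating quantity at (p, M, P_o) gives Q_d = 26 − 0.27(16)² + 0.059(3900) + 3.13(34) = 26 − 69.12 + 230.1 + 106.42 = 293.4.
∂Q_d/∂M = +0.059, so E_I = 0.059·(3900/293.4) ≈ 0.78.
E_I ∈ (0,1): normal good (necessity).

0.78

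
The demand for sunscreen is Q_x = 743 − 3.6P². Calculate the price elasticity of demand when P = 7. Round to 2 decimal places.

-0.62

At P = 7, Q_x = 566.6.
dQ_x/dP = −2·3.6·P = −50.4.
Point elasticity E = (dQ_x/dP)·(P/Q_x) = -50.4 × 7/566.6 ≈ -0.62.
|E| < 1, so demand is inelastic at this price.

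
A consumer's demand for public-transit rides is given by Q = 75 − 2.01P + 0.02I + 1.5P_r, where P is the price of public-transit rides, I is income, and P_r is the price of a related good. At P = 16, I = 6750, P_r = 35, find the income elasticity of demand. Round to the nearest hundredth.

At the given point, Q = 75 − 2.01(16) + 0.02(6750) + 1.5(35) = 75 − 32.16 + 135 + 52.5 = 230.34.
∂Q/∂I = +0.02, so E_I = 0.02·(6750/230.34) ≈ 0.59.
E_I ∈ (0,1): normal good (necessity).

0.59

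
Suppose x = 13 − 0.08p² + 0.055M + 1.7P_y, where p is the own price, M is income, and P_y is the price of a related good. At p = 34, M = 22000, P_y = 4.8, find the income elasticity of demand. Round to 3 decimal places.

1.063

Substituting, x = 13 − 0.08(34)² + 0.055(22000) + 1.7(4.8) = 13 − 92.48 + 1210 + 8.16 = 1138.68.
∂x/∂M = +0.055, so E_I = 0.055·(22000/1138.68) ≈ 1.063.
E_I > 1: normal good (luxury).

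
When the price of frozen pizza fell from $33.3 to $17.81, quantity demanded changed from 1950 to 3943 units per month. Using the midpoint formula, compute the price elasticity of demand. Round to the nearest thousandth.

-1.116

%ΔQ = (3943 − 1950)/[(1950 + 3943)/2] = 1993/2946.5 ≈ 0.6764.
%ΔP = (17.81 − 33.3)/[(33.3 + 17.81)/2] = -15.49/25.555 ≈ -0.6061.
Arc elasticity E = %ΔQ/%ΔP ≈ 0.6764/-0.6061 ≈ -1.116.
|E| > 1: demand is elastic over this range.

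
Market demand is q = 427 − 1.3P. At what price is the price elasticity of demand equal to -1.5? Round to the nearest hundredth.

197.08

Set −bP/(a − bP) = −1.5 ⇒ bP = 1.5(a − bP) ⇒ bP(1+1.5) = 1.5·a.
P = 1.5·427/(1.3·2.5) ≈ 197.08.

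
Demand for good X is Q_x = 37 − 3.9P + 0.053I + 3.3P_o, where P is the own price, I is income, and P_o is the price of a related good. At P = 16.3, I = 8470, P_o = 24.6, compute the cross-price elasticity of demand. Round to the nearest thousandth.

Q_x = 37 − 3.9(16.3) + 0.053(8470) + 3.3(24.6) = 37 − 63.57 + 448.91 + 81.18 = 503.52.
∂Q_x/∂P_o = +3.3, so E_xy = 3.3·(24.6/503.52) ≈ 0.161.
E_xy > 0: the goods are substitutes.

0.161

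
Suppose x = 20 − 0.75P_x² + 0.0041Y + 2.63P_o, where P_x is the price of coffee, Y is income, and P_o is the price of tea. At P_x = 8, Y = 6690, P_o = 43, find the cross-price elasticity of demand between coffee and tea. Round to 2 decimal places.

1.01

At the given point, x = 20 − 0.75(8)² + 0.0041(6690) + 2.63(43) = 20 − 48 + 27.429 + 113.09 = 112.519.
∂x/∂P_o = +2.63, so E_xy = 2.63·(43/112.519) ≈ 1.01.
E_xy > 0: the goods are substitutes.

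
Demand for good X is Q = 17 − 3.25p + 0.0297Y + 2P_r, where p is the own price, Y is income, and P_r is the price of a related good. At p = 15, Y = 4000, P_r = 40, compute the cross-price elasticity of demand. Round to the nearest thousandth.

At the given point, Q = 17 − 3.25(15) + 0.0297(4000) + 2(40) = 17 − 48.75 + 118.8 + 80 = 167.05.
∂Q/∂P_r = +2, so E_xy = 2·(40/167.05) ≈ 0.479.
E_xy > 0: the goods are substitutes.

0.479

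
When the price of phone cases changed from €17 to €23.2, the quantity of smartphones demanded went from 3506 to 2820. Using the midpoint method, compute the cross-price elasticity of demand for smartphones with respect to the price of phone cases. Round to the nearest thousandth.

-0.703

%ΔQ_x = (2820 − 3506)/[(3506+2820)/2] = -686/3163 ≈ -0.2169.
%ΔP_y = (23.2 − 17)/[(17+23.2)/2] ≈ 0.3085.
E_xy = -0.2169/0.3085 ≈ -0.703.
E_xy < 0, so smartphones and phone cases are complements.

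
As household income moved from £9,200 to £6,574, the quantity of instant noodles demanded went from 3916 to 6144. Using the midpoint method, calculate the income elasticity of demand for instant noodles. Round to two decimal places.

%ΔQ = (6144 − 3916)/[(3916+6144)/2] = 2228/5030 ≈ 0.4429.
%ΔI = (6,574 − 9,200)/[(9,200+6,574)/2] = -2626/7887 ≈ -0.3330.
E_I = %ΔQ/%ΔI ≈ -1.33.
E_I < 0: inferior good.

-1.33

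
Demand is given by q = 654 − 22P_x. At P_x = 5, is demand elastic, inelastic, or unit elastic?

At P_x = 5, q = 544.
dq/dP_x = −22.
Point elasticity E = (dq/dP_x)·(P_x/q) = -22 × 5/544 ≈ -0.202.
|E| ≈ 0.202 < 1, so demand is inelastic.

inelastic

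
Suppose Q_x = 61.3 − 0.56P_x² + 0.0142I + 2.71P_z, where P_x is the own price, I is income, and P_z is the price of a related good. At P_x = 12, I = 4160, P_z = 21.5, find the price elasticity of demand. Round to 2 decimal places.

Q_x = 61.3 − 0.56(12)² + 0.0142(4160) + 2.71(21.5) = 61.3 − 80.64 + 59.072 + 58.265 = 97.997.
∂Q_x/∂P_x = −2·0.56·P_x = -13.44, so E_p = -13.44·(12/97.997) ≈ -1.65.
|E_p| > 1: demand is elastic.

-1.65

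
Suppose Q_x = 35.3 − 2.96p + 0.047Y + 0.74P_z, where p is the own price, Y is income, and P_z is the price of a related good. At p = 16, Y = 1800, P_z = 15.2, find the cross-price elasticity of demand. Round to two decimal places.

Q_x = 35.3 − 2.96(16) + 0.047(1800) + 0.74(15.2) = 35.3 − 47.36 + 84.6 + 11.248 = 83.788.
∂Q_x/∂P_z = +0.74, so E_xy = 0.74·(15.2/83.788) ≈ 0.13.
E_xy > 0: the goods are substitutes.

0.13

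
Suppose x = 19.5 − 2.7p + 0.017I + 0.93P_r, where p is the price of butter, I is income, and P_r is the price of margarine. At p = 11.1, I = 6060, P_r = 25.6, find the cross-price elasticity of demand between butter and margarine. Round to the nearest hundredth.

0.20

First evaluate x: 19.5 − 2.7(11.1) + 0.017(6060) + 0.93(25.6) = 19.5 − 29.97 + 103.02 + 23.808 = 116.358.
∂x/∂P_r = +0.93, so E_xy = 0.93·(25.6/116.358) ≈ 0.20.
E_xy > 0: the goods are substitutes.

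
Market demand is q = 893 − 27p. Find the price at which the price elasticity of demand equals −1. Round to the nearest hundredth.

For linear demand q = a − bp, E = −bp/(a − bp). |E| = 1 ⇒ bp = a − bp ⇒ p = a/(2b).
p = 893/(2·27) ≈ 16.54.

16.54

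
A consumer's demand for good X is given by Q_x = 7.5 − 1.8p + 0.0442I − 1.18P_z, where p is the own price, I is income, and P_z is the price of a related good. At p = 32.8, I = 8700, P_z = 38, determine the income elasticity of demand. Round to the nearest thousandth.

Substituting, Q_x = 7.5 − 1.8(32.8) + 0.0442(8700) − 1.18(38) = 7.5 − 59.04 + 384.54 − 44.84 = 288.16.
∂Q_x/∂I = +0.0442, so E_I = 0.0442·(8700/288.16) ≈ 1.334.
E_I > 1: normal good (luxury).

1.334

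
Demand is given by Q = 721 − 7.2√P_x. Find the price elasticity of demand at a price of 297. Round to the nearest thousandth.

-0.104

At P_x = 297, Q = 596.9174.
dQ/dP_x = −7.2/(2√P_x) = −7.2/(2·17.2337).
Point elasticity E = (dQ/dP_x)·(P_x/Q) = -0.2089 × 297/596.9174 ≈ -0.104.
|E| < 1, so demand is inelastic at this price.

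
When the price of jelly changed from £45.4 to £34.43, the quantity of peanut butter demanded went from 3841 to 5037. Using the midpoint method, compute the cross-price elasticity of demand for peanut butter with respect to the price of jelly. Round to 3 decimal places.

-0.980

%ΔQ_x = (5037 − 3841)/[(3841+5037)/2] = 1196/4439 ≈ 0.2694.
%ΔP_y = (34.43 − 45.4)/[(45.4+34.43)/2] ≈ -0.2748.
E_xy = 0.2694/-0.2748 ≈ -0.980.
E_xy < 0, so peanut butter and jelly are complements.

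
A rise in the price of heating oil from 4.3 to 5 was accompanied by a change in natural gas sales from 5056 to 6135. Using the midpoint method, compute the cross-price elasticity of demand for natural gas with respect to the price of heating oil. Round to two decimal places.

1.28

%ΔQ_x = (6135 − 5056)/[(5056+6135)/2] = 1079/5595.5 ≈ 0.1928.
%ΔP_y = (5 − 4.3)/[(4.3+5)/2] ≈ 0.1505.
E_xy = 0.1928/0.1505 ≈ 1.28.
E_xy > 0, so natural gas and heating oil are substitutes.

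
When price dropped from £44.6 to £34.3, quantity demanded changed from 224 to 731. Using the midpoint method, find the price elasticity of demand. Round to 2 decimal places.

-4.07

%Δq = (731 − 224)/[(224 + 731)/2] = 507/477.5 ≈ 1.0618.
%Δp = (34.3 − 44.6)/[(44.6 + 34.3)/2] = -10.3/39.45 ≈ -0.2611.
Arc elasticity E = %Δq/%Δp ≈ 1.0618/-0.2611 ≈ -4.07.
|E| > 1: demand is elastic over this range.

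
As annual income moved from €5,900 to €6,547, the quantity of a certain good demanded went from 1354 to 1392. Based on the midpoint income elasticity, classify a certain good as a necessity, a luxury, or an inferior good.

%ΔQ = (1392 − 1354)/[(1354+1392)/2] = 38/1373 ≈ 0.0277.
%ΔI = (6,547 − 5,900)/[(5,900+6,547)/2] = 647/6223.5 ≈ 0.1040.
E_I = %ΔQ/%ΔI ≈ 0.266.
E_I ∈ (0,1): normal good (necessity).

necessity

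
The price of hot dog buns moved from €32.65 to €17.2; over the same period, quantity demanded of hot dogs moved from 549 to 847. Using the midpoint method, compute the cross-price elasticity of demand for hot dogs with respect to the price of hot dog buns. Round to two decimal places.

%ΔQ_x = (847 − 549)/[(549+847)/2] = 298/698 ≈ 0.4269.
%ΔP_y = (17.2 − 32.65)/[(32.65+17.2)/2] ≈ -0.6199.
E_xy = 0.4269/-0.6199 ≈ -0.69.
E_xy < 0, so hot dogs and hot dog buns are complements.

-0.69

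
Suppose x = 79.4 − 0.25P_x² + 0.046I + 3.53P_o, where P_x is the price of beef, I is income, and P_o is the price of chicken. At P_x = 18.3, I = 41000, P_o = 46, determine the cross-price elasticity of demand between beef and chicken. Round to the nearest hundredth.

0.08

Evaluating quantity at (P_x, I, P_o) gives x = 79.4 − 0.25(18.3)² + 0.046(41000) + 3.53(46) = 79.4 − 83.7225 + 1886 + 162.38 = 2044.0575.
∂x/∂P_o = +3.53, so E_xy = 3.53·(46/2044.0575) ≈ 0.08.
E_xy > 0: the goods are substitutes.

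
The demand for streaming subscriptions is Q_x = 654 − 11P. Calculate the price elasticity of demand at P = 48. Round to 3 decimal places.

At P = 48, Q_x = 126.
dQ_x/dP = −11.
Point elasticity E = (dQ_x/dP)·(P/Q_x) = -11 × 48/126 ≈ -4.190.
|E| > 1, so demand is elastic at this price.

-4.190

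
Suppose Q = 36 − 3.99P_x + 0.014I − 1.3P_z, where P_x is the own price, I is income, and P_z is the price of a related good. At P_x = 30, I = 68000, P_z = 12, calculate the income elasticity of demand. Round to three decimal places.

1.116

Q = 36 − 3.99(30) + 0.014(68000) − 1.3(12) = 36 − 119.7 + 952 − 15.6 = 852.7.
∂Q/∂I = +0.014, so E_I = 0.014·(68000/852.7) ≈ 1.116.
E_I > 1: normal good (luxury).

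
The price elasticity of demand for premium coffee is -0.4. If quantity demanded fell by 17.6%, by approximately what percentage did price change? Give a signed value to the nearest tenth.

%ΔQ ≈ E × %ΔP ⇒ %ΔP = %ΔQ / E = (-17.6%)/(-0.4) = 44.0%.

44.0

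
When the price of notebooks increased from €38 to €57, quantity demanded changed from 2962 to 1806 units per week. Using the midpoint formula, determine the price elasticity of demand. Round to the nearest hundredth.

-1.21

%Δq = (1806 − 2962)/[(2962 + 1806)/2] = -1156/2384 ≈ -0.4849.
%ΔP = (57 − 38)/[(38 + 57)/2] = 19/47.5 ≈ 0.4000.
Arc elasticity E = %Δq/%ΔP ≈ -0.4849/0.4000 ≈ -1.21.
|E| > 1: demand is elastic over this range.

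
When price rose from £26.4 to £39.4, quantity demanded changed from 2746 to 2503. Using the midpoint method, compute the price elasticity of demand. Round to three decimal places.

-0.234

%ΔQ = (2503 − 2746)/[(2746 + 2503)/2] = -243/2624.5 ≈ -0.0926.
%Δp = (39.4 − 26.4)/[(26.4 + 39.4)/2] = 13/32.9 ≈ 0.3951.
Arc elasticity E = %ΔQ/%Δp ≈ -0.0926/0.3951 ≈ -0.234.
|E| < 1: demand is inelastic over this range.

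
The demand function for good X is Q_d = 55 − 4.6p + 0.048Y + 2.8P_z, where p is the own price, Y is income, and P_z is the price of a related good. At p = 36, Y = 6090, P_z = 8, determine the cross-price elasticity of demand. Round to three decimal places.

At the given point, Q_d = 55 − 4.6(36) + 0.048(6090) + 2.8(8) = 55 − 165.6 + 292.32 + 22.4 = 204.12.
∂Q_d/∂P_z = +2.8, so E_xy = 2.8·(8/204.12) ≈ 0.110.
E_xy > 0: the goods are substitutes.

0.110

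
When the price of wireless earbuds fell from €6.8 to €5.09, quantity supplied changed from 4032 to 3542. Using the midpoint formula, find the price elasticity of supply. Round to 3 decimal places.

%Δq = (3542 − 4032)/[(4032 + 3542)/2] = -490/3787 ≈ -0.1294.
%Δp = (5.09 − 6.8)/[(6.8 + 5.09)/2] = -1.71/5.945 ≈ -0.2876.
Arc elasticity E = %Δq/%Δp ≈ -0.1294/-0.2876 ≈ 0.450.
|E| < 1: supply is inelastic over this range.

0.450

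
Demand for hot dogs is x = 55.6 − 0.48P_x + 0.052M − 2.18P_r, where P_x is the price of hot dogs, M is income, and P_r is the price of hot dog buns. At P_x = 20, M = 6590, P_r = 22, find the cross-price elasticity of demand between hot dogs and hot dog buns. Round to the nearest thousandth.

-0.141

First evaluate x: 55.6 − 0.48(20) + 0.052(6590) − 2.18(22) = 55.6 − 9.6 + 342.68 − 47.96 = 340.72.
∂x/∂P_r = −2.18, so E_xy = -2.18·(22/340.72) ≈ -0.141.
E_xy < 0: the goods are complements.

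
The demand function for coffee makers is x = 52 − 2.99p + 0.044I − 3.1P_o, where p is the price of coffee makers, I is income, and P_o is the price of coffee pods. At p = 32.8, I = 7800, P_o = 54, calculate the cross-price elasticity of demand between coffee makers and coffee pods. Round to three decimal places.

-1.290

Evaluating quantity at (p, I, P_o) gives x = 52 − 2.99(32.8) + 0.044(7800) − 3.1(54) = 52 − 98.072 + 343.2 − 167.4 = 129.728.
∂x/∂P_o = −3.1, so E_xy = -3.1·(54/129.728) ≈ -1.290.
E_xy < 0: the goods are complements.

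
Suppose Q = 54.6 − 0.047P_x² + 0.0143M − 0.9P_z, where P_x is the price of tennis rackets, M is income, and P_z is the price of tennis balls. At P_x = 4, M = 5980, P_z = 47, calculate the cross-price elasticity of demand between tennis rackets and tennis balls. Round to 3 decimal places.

-0.436

Substituting, Q = 54.6 − 0.047(4)² + 0.0143(5980) − 0.9(47) = 54.6 − 0.752 + 85.514 − 42.3 = 97.062.
∂Q/∂P_z = −0.9, so E_xy = -0.9·(47/97.062) ≈ -0.436.
E_xy < 0: the goods are complements.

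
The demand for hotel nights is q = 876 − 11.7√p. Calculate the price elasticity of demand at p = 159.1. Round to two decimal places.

-0.10

At p = 159.1, q = 728.4222.
dq/dp = −11.7/(2√p) = −11.7/(2·12.6135).
Point elasticity E = (dq/dp)·(p/q) = -0.4638 × 159.1/728.4222 ≈ -0.10.
|E| < 1, so demand is inelastic at this price.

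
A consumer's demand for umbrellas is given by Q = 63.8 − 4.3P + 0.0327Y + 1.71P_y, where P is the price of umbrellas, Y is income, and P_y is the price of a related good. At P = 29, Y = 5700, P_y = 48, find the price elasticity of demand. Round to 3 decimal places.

-0.601

Substituting, Q = 63.8 − 4.3(29) + 0.0327(5700) + 1.71(48) = 63.8 − 124.7 + 186.39 + 82.08 = 207.57.
∂Q/∂P = −4.3, so E_p = (−4.3)·(29/207.57) ≈ -0.601.
|E_p| < 1: demand is inelastic.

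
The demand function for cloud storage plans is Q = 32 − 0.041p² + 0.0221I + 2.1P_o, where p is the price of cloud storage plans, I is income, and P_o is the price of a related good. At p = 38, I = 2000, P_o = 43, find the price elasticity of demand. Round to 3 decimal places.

-1.104

Evaluating quantity at (p, I, P_o) gives Q = 32 − 0.041(38)² + 0.0221(2000) + 2.1(43) = 32 − 59.204 + 44.2 + 90.3 = 107.296.
∂Q/∂p = −2·0.041·p = -3.116, so E_p = -3.116·(38/107.296) ≈ -1.104.
|E_p| > 1: demand is elastic.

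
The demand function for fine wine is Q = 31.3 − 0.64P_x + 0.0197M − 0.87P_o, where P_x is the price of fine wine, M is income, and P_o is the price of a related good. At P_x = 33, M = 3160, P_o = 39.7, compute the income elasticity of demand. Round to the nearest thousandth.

Evaluating quantity at (P_x, M, P_o) gives Q = 31.3 − 0.64(33) + 0.0197(3160) − 0.87(39.7) = 31.3 − 21.12 + 62.252 − 34.539 = 37.893.
∂Q/∂M = +0.0197, so E_I = 0.0197·(3160/37.893) ≈ 1.643.
E_I > 1: normal good (luxury).

1.643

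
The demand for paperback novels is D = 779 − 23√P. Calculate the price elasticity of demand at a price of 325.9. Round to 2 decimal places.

At P = 325.9, D = 363.7879.
dD/dP = −23/(2√P) = −23/(2·18.0527).
Point elasticity E = (dD/dP)·(P/D) = -0.637 × 325.9/363.7879 ≈ -0.57.
|E| < 1, so demand is inelastic at this price.

-0.57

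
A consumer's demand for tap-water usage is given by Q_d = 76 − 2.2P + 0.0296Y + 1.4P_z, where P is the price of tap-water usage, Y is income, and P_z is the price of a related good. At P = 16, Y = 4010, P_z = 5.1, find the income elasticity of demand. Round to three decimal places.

At the given point, Q_d = 76 − 2.2(16) + 0.0296(4010) + 1.4(5.1) = 76 − 35.2 + 118.696 + 7.14 = 166.636.
∂Q_d/∂Y = +0.0296, so E_I = 0.0296·(4010/166.636) ≈ 0.712.
E_I ∈ (0,1): normal good (necessity).

0.712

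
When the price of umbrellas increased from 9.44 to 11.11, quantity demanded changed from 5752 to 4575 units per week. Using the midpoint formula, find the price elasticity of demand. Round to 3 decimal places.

-1.402

%ΔQ = (4575 − 5752)/[(5752 + 4575)/2] = -1177/5163.5 ≈ -0.2279.
%ΔP = (11.11 − 9.44)/[(9.44 + 11.11)/2] = 1.67/10.275 ≈ 0.1625.
Arc elasticity E = %ΔQ/%ΔP ≈ -0.2279/0.1625 ≈ -1.402.
|E| > 1: demand is elastic over this range.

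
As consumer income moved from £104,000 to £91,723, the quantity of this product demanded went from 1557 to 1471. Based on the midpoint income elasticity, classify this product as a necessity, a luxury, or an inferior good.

necessity

%ΔQ = (1471 − 1557)/[(1557+1471)/2] = -86/1514 ≈ -0.0568.
%ΔM = (91,723 − 104,000)/[(104,000+91,723)/2] = -12277/97861.5 ≈ -0.1255.
E_I = %ΔQ/%ΔM ≈ 0.453.
E_I ∈ (0,1): normal good (necessity).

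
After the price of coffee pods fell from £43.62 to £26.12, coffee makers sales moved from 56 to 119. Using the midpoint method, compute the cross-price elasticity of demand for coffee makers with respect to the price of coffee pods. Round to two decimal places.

%ΔQ_x = (119 − 56)/[(56+119)/2] = 63/87.5 ≈ 0.7200.
%ΔP_y = (26.12 − 43.62)/[(43.62+26.12)/2] ≈ -0.5019.
E_xy = 0.7200/-0.5019 ≈ -1.43.
E_xy < 0, so coffee makers and coffee pods are complements.

-1.43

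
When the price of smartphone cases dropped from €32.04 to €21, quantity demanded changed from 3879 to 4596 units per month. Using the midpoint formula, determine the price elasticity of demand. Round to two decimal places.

%ΔQ = (4596 − 3879)/[(3879 + 4596)/2] = 717/4237.5 ≈ 0.1692.
%Δp = (21 − 32.04)/[(32.04 + 21)/2] = -11.04/26.52 ≈ -0.4163.
Arc elasticity E = %ΔQ/%Δp ≈ 0.1692/-0.4163 ≈ -0.41.
|E| < 1: demand is inelastic over this range.

-0.41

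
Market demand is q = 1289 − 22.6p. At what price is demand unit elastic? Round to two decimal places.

28.52

For linear demand q = a − bp, E = −bp/(a − bp). |E| = 1 ⇒ bp = a − bp ⇒ p = a/(2b).
p = 1289/(2·22.6) ≈ 28.52.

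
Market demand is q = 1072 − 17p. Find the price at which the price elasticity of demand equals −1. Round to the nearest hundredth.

31.53

For linear demand q = a − bp, E = −bp/(a − bp). |E| = 1 ⇒ bp = a − bp ⇒ p = a/(2b).
p = 1072/(2·17) ≈ 31.53.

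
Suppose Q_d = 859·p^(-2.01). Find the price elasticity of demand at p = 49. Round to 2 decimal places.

-2.01

For a Cobb–Douglas (constant-elasticity) form Q_d = A·p^α·…, the elasticity with respect to p equals the exponent α at every point.
Here the exponent on p is -2.01, so the price elasticity of demand is -2.01.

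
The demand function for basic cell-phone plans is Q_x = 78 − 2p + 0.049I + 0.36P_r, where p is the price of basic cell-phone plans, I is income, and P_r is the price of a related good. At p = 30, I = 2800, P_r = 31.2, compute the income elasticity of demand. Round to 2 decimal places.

0.82

Q_x = 78 − 2(30) + 0.049(2800) + 0.36(31.2) = 78 − 60 + 137.2 + 11.232 = 166.432.
∂Q_x/∂I = +0.049, so E_I = 0.049·(2800/166.432) ≈ 0.82.
E_I ∈ (0,1): normal good (necessity).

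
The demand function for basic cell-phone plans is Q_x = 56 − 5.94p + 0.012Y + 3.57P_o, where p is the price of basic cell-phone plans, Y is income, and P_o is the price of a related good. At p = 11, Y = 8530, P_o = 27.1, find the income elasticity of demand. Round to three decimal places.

0.539

At the given point, Q_x = 56 − 5.94(11) + 0.012(8530) + 3.57(27.1) = 56 − 65.34 + 102.36 + 96.747 = 189.767.
∂Q_x/∂Y = +0.012, so E_I = 0.012·(8530/189.767) ≈ 0.539.
E_I ∈ (0,1): normal good (necessity).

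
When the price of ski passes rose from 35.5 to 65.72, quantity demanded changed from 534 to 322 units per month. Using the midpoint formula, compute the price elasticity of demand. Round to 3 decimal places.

%ΔQ = (322 − 534)/[(534 + 322)/2] = -212/428 ≈ -0.4953.
%ΔP = (65.72 − 35.5)/[(35.5 + 65.72)/2] = 30.22/50.61 ≈ 0.5971.
Arc elasticity E = %ΔQ/%ΔP ≈ -0.4953/0.5971 ≈ -0.830.
|E| < 1: demand is inelastic over this range.

-0.830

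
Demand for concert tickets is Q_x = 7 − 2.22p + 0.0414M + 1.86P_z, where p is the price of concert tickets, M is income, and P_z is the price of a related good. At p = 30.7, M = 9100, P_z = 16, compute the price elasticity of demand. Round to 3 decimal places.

At the given point, Q_x = 7 − 2.22(30.7) + 0.0414(9100) + 1.86(16) = 7 − 68.154 + 376.74 + 29.76 = 345.346.
∂Q_x/∂p = −2.22, so E_p = (−2.22)·(30.7/345.346) ≈ -0.197.
|E_p| < 1: demand is inelastic.

-0.197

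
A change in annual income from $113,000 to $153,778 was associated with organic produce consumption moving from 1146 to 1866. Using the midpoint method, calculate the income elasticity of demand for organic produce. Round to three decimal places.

%ΔQ = (1866 − 1146)/[(1146+1866)/2] = 720/1506 ≈ 0.4781.
%ΔM = (153,778 − 113,000)/[(113,000+153,778)/2] = 40778/133389 ≈ 0.3057.
E_I = %ΔQ/%ΔM ≈ 1.564.
E_I > 1: normal good (luxury).

1.564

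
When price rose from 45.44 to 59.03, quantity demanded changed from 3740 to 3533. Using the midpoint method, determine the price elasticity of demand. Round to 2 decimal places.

%ΔQ = (3533 − 3740)/[(3740 + 3533)/2] = -207/3636.5 ≈ -0.0569.
%ΔP = (59.03 − 45.44)/[(45.44 + 59.03)/2] = 13.59/52.235 ≈ 0.2602.
Arc elasticity E = %ΔQ/%ΔP ≈ -0.0569/0.2602 ≈ -0.22.
|E| < 1: demand is inelastic over this range.

-0.22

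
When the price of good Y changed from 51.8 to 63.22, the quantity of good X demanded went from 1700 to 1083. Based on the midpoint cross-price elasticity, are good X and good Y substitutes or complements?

complements

%ΔQ_x = (1083 − 1700)/[(1700+1083)/2] = -617/1391.5 ≈ -0.4434.
%ΔP_y = (63.22 − 51.8)/[(51.8+63.22)/2] ≈ 0.1986.
E_xy = -0.4434/0.1986 ≈ -2.233.
E_xy < 0, so the goods are complements.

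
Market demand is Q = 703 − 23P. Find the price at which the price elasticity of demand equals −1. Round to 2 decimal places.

15.28

For linear demand Q = a − bP, E = −bP/(a − bP). |E| = 1 ⇒ bP = a − bP ⇒ P = a/(2b).
P = 703/(2·23) ≈ 15.28.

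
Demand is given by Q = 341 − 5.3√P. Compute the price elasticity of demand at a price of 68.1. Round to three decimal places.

-0.074

At P = 68.1, Q = 297.263.
dQ/dP = −5.3/(2√P) = −5.3/(2·8.2523).
Point elasticity E = (dQ/dP)·(P/Q) = -0.3211 × 68.1/297.263 ≈ -0.074.
|E| < 1, so demand is inelastic at this price.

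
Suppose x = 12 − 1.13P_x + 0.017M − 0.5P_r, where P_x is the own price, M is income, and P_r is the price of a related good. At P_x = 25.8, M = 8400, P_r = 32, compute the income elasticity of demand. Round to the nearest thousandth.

1.302

Substituting, x = 12 − 1.13(25.8) + 0.017(8400) − 0.5(32) = 12 − 29.154 + 142.8 − 16 = 109.646.
∂x/∂M = +0.017, so E_I = 0.017·(8400/109.646) ≈ 1.302.
E_I > 1: normal good (luxury).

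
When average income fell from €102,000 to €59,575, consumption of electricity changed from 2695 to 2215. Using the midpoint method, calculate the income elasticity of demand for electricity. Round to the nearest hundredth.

0.37

%ΔQ = (2215 − 2695)/[(2695+2215)/2] = -480/2455 ≈ -0.1955.
%ΔM = (59,575 − 102,000)/[(102,000+59,575)/2] = -42425/80787.5 ≈ -0.5251.
E_I = %ΔQ/%ΔM ≈ 0.37.
E_I ∈ (0,1): normal good (necessity).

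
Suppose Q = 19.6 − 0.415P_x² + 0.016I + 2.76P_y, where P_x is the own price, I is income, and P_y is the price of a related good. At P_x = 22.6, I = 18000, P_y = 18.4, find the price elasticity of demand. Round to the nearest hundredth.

Q = 19.6 − 0.415(22.6)² + 0.016(18000) + 2.76(18.4) = 19.6 − 211.9654 + 288 + 50.784 = 146.4186.
∂Q/∂P_x = −2·0.415·P_x = -18.758, so E_p = -18.758·(22.6/146.4186) ≈ -2.90.
|E_p| > 1: demand is elastic.

-2.90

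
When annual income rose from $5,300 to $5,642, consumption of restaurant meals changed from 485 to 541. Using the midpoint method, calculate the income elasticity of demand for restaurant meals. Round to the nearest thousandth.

1.746

%ΔQ = (541 − 485)/[(485+541)/2] = 56/513 ≈ 0.1092.
%ΔI = (5,642 − 5,300)/[(5,300+5,642)/2] = 342/5471 ≈ 0.0625.
E_I = %ΔQ/%ΔI ≈ 1.746.
E_I > 1: normal good (luxury).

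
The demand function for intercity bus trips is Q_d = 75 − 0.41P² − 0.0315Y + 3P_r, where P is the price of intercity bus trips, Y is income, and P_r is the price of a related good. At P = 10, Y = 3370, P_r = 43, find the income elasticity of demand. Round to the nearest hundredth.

First evaluate Q_d: 75 − 0.41(10)² − 0.0315(3370) + 3(43) = 75 − 41 − 106.155 + 129 = 56.845.
∂Q_d/∂Y = −0.0315, so E_I = -0.0315·(3370/56.845) ≈ -1.87.
E_I < 0: inferior good.

-1.87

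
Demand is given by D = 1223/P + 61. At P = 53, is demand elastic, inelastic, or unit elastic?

inelastic

At P = 53, D = 84.0755.
dD/dP = −1223/P² = −0.4354.
Point elasticity E = (dD/dP)·(P/D) = -0.4354 × 53/84.0755 ≈ -0.274.
|E| ≈ 0.274 < 1, so demand is inelastic.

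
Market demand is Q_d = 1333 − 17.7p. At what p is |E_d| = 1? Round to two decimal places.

37.66

For linear demand Q_d = a − bp, E = −bp/(a − bp). |E| = 1 ⇒ bp = a − bp ⇒ p = a/(2b).
p = 1333/(2·17.7) ≈ 37.66.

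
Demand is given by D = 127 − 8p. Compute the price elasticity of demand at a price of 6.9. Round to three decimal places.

-0.769

At p = 6.9, D = 71.8.
dD/dp = −8.
Point elasticity E = (dD/dp)·(p/D) = -8 × 6.9/71.8 ≈ -0.769.
|E| < 1, so demand is inelastic at this price.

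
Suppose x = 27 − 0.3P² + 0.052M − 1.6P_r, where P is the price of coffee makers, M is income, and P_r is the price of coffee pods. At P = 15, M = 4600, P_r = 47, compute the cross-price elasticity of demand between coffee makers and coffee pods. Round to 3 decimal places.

First evaluate x: 27 − 0.3(15)² + 0.052(4600) − 1.6(47) = 27 − 67.5 + 239.2 − 75.2 = 123.5.
∂x/∂P_r = −1.6, so E_xy = -1.6·(47/123.5) ≈ -0.609.
E_xy < 0: the goods are complements.

-0.609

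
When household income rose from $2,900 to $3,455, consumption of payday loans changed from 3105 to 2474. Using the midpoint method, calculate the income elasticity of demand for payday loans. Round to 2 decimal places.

%ΔQ = (2474 − 3105)/[(3105+2474)/2] = -631/2789.5 ≈ -0.2262.
%ΔM = (3,455 − 2,900)/[(2,900+3,455)/2] = 555/3177.5 ≈ 0.1747.
E_I = %ΔQ/%ΔM ≈ -1.30.
E_I < 0: inferior good.

-1.30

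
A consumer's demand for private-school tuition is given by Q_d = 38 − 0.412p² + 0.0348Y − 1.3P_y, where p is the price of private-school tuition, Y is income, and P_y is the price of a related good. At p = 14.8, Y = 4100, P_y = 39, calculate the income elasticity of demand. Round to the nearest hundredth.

At the given point, Q_d = 38 − 0.412(14.8)² + 0.0348(4100) − 1.3(39) = 38 − 90.2445 + 142.68 − 50.7 = 39.7355.
∂Q_d/∂Y = +0.0348, so E_I = 0.0348·(4100/39.7355) ≈ 3.59.
E_I > 1: normal good (luxury).

3.59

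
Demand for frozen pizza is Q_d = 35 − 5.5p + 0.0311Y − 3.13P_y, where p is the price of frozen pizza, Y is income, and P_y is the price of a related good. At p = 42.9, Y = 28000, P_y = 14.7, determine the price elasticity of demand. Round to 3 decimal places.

-0.378

Evaluating quantity at (p, Y, P_y) gives Q_d = 35 − 5.5(42.9) + 0.0311(28000) − 3.13(14.7) = 35 − 235.95 + 870.8 − 46.011 = 623.839.
∂Q_d/∂p = −5.5, so E_p = (−5.5)·(42.9/623.839) ≈ -0.378.
|E_p| < 1: demand is inelastic.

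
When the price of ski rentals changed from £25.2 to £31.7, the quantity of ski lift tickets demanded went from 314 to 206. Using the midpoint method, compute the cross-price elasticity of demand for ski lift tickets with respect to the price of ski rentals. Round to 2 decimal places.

-1.82

%ΔQ_x = (206 − 314)/[(314+206)/2] = -108/260 ≈ -0.4154.
%ΔP_y = (31.7 − 25.2)/[(25.2+31.7)/2] ≈ 0.2285.
E_xy = -0.4154/0.2285 ≈ -1.82.
E_xy < 0, so ski lift tickets and ski rentals are complements.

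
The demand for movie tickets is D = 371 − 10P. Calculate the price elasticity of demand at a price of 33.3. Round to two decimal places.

-8.76

At P = 33.3, D = 38.
dD/dP = −10.
Point elasticity E = (dD/dP)·(P/D) = -10 × 33.3/38 ≈ -8.76.
|E| > 1, so demand is elastic at this price.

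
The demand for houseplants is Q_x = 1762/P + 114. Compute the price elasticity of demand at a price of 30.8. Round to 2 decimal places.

-0.33

At P = 30.8, Q_x = 171.2078.
dQ_x/dP = −1762/P² = −1.8574.
Point elasticity E = (dQ_x/dP)·(P/Q_x) = -1.8574 × 30.8/171.2078 ≈ -0.33.
|E| < 1, so demand is inelastic at this price.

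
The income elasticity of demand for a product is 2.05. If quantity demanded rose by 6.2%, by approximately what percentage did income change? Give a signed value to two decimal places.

%ΔQ ≈ E × %ΔI ⇒ %ΔI = %ΔQ / E = (6.2%)/(2.05) ≈ 3.02%.

3.02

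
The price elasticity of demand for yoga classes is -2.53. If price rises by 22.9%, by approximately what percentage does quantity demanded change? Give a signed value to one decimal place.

-57.9

%ΔQ ≈ E × %ΔP = (-2.53) × (22.9%) ≈ -57.9%.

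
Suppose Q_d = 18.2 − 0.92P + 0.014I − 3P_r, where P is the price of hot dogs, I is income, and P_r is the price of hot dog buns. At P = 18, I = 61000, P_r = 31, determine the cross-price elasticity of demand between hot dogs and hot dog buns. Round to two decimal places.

-0.12

At the given point, Q_d = 18.2 − 0.92(18) + 0.014(61000) − 3(31) = 18.2 − 16.56 + 854 − 93 = 762.64.
∂Q_d/∂P_r = −3, so E_xy = -3·(31/762.64) ≈ -0.12.
E_xy < 0: the goods are complements.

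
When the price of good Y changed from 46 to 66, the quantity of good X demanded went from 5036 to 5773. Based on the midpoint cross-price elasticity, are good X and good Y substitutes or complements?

%ΔQ_x = (5773 − 5036)/[(5036+5773)/2] = 737/5404.5 ≈ 0.1364.
%ΔP_y = (66 − 46)/[(46+66)/2] ≈ 0.3571.
E_xy = 0.1364/0.3571 ≈ 0.382.
E_xy > 0, so the goods are substitutes.

substitutes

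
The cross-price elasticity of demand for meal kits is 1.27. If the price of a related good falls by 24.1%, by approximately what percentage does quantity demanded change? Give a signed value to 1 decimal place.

%ΔQ ≈ E × %ΔP_y = (1.27) × (-24.1%) ≈ -30.6%.

-30.6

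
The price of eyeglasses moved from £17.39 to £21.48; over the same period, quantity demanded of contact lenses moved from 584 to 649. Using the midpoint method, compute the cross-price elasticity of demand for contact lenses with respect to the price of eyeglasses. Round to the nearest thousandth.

%ΔQ_x = (649 − 584)/[(584+649)/2] = 65/616.5 ≈ 0.1054.
%ΔP_y = (21.48 − 17.39)/[(17.39+21.48)/2] ≈ 0.2104.
E_xy = 0.1054/0.2104 ≈ 0.501.
E_xy > 0, so contact lenses and eyeglasses are substitutes.

0.501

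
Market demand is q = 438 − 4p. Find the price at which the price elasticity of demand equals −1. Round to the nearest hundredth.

For linear demand q = a − bp, E = −bp/(a − bp). |E| = 1 ⇒ bp = a − bp ⇒ p = a/(2b).
p = 438/(2·4) = 54.75.

54.75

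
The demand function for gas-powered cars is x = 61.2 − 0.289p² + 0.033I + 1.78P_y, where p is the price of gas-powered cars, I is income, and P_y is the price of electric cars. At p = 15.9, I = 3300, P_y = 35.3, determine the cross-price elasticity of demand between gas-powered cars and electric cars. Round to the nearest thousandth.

0.393

x = 61.2 − 0.289(15.9)² + 0.033(3300) + 1.78(35.3) = 61.2 − 73.0621 + 108.9 + 62.834 = 159.8719.
∂x/∂P_y = +1.78, so E_xy = 1.78·(35.3/159.8719) ≈ 0.393.
E_xy > 0: the goods are substitutes.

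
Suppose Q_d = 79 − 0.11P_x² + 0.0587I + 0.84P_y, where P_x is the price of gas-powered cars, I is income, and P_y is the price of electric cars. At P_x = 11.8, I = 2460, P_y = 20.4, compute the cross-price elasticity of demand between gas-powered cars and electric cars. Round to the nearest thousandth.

Substituting, Q_d = 79 − 0.11(11.8)² + 0.0587(2460) + 0.84(20.4) = 79 − 15.3164 + 144.402 + 17.136 = 225.2216.
∂Q_d/∂P_y = +0.84, so E_xy = 0.84·(20.4/225.2216) ≈ 0.076.
E_xy > 0: the goods are substitutes.

0.076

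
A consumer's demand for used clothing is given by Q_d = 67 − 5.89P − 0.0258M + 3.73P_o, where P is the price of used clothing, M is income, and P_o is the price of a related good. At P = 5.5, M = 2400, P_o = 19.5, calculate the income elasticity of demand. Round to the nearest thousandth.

At the given point, Q_d = 67 − 5.89(5.5) − 0.0258(2400) + 3.73(19.5) = 67 − 32.395 − 61.92 + 72.735 = 45.42.
∂Q_d/∂M = −0.0258, so E_I = -0.0258·(2400/45.42) ≈ -1.363.
E_I < 0: inferior good.

-1.363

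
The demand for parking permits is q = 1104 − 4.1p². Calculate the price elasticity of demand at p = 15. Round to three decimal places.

-10.165

At p = 15, q = 181.5.
dq/dp = −2·4.1·p = −123.
Point elasticity E = (dq/dp)·(p/q) = -123 × 15/181.5 ≈ -10.165.
|E| > 1, so demand is elastic at this price.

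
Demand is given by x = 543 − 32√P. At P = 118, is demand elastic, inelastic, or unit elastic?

At P = 118, x = 195.391.
dx/dP = −32/(2√P) = −32/(2·10.8628).
Point elasticity E = (dx/dP)·(P/x) = -1.4729 × 118/195.391 ≈ -0.890.
|E| ≈ 0.890 < 1, so demand is inelastic.

inelastic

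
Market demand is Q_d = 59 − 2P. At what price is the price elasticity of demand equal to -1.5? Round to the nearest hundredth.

17.70

Set −bP/(a − bP) = −1.5 ⇒ bP = 1.5(a − bP) ⇒ bP(1+1.5) = 1.5·a.
P = 1.5·59/(2·2.5) = 17.70.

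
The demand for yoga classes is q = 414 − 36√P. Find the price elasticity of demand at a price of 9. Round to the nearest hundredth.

-0.18

At P = 9, q = 306.
dq/dP = −36/(2√P) = −36/(2·3).
Point elasticity E = (dq/dP)·(P/q) = -6 × 9/306 ≈ -0.18.
|E| < 1, so demand is inelastic at this price.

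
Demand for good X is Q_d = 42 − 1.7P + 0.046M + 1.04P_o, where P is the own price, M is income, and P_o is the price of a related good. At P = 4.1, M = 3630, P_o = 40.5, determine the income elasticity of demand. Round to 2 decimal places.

0.68

Substituting, Q_d = 42 − 1.7(4.1) + 0.046(3630) + 1.04(40.5) = 42 − 6.97 + 166.98 + 42.12 = 244.13.
∂Q_d/∂M = +0.046, so E_I = 0.046·(3630/244.13) ≈ 0.68.
E_I ∈ (0,1): normal good (necessity).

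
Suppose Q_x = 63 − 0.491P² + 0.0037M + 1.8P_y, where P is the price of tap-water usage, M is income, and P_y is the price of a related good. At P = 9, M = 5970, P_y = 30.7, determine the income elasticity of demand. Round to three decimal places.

0.220

Q_x = 63 − 0.491(9)² + 0.0037(5970) + 1.8(30.7) = 63 − 39.771 + 22.089 + 55.26 = 100.578.
∂Q_x/∂M = +0.0037, so E_I = 0.0037·(5970/100.578) ≈ 0.220.
E_I ∈ (0,1): normal good (necessity).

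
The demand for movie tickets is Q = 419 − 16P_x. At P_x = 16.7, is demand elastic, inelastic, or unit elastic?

elastic

At P_x = 16.7, Q = 151.8.
dQ/dP_x = −16.
Point elasticity E = (dQ/dP_x)·(P_x/Q) = -16 × 16.7/151.8 ≈ -1.760.
|E| ≈ 1.760 > 1, so demand is elastic.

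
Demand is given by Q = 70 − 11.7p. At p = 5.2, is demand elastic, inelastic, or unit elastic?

elastic

At p = 5.2, Q = 9.16.
dQ/dp = −11.7.
Point elasticity E = (dQ/dp)·(p/Q) = -11.7 × 5.2/9.16 ≈ -6.642.
|E| ≈ 6.642 > 1, so demand is elastic.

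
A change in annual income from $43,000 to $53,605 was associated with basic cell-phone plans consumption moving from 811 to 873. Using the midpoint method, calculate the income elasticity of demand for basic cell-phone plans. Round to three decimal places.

0.335

%ΔQ = (873 − 811)/[(811+873)/2] = 62/842 ≈ 0.0736.
%ΔI = (53,605 − 43,000)/[(43,000+53,605)/2] = 10605/48302.5 ≈ 0.2196.
E_I = %ΔQ/%ΔI ≈ 0.335.
E_I ∈ (0,1): normal good (necessity).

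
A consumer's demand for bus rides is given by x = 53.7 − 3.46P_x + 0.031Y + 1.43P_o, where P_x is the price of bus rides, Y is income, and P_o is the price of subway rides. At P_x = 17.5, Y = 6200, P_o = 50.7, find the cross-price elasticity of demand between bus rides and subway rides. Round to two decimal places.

First evaluate x: 53.7 − 3.46(17.5) + 0.031(6200) + 1.43(50.7) = 53.7 − 60.55 + 192.2 + 72.501 = 257.851.
∂x/∂P_o = +1.43, so E_xy = 1.43·(50.7/257.851) ≈ 0.28.
E_xy > 0: the goods are substitutes.

0.28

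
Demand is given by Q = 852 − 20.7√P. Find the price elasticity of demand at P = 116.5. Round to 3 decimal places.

At P = 116.5, Q = 628.5742.
dQ/dP = −20.7/(2√P) = −20.7/(2·10.7935).
Point elasticity E = (dQ/dP)·(P/Q) = -0.9589 × 116.5/628.5742 ≈ -0.178.
|E| < 1, so demand is inelastic at this price.

-0.178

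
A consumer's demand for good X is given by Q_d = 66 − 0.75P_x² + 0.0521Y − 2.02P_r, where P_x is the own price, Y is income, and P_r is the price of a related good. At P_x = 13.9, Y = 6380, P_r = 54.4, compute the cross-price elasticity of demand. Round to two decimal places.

Evaluating quantity at (P_x, Y, P_r) gives Q_d = 66 − 0.75(13.9)² + 0.0521(6380) − 2.02(54.4) = 66 − 144.9075 + 332.398 − 109.888 = 143.6025.
∂Q_d/∂P_r = −2.02, so E_xy = -2.02·(54.4/143.6025) ≈ -0.77.
E_xy < 0: the goods are complements.

-0.77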